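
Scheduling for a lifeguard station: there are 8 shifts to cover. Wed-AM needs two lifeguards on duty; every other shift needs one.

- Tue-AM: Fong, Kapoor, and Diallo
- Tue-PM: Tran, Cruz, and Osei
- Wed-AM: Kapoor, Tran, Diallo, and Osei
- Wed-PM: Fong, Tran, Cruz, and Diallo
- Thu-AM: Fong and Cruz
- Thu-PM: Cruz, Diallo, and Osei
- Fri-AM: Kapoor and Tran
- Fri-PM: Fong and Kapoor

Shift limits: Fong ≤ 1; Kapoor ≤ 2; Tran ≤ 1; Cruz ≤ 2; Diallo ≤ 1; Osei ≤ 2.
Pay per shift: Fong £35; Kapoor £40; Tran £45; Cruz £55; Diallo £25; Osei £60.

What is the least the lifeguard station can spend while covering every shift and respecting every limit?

Picking the cheapest available lifeguard for each shift independently would cost £295, but that ignores the shift limits.
An optimal schedule: Tue-AM→Diallo, Tue-PM→Cruz, Wed-AM→Tran+Osei, Wed-PM→Cruz, Thu-AM→Fong, Thu-PM→Osei, Fri-AM→Kapoor, Fri-PM→Kapoor.
Total: 25 + 55 + 45 + 60 + 55 + 35 + 60 + 40 + 40 = £415.

£415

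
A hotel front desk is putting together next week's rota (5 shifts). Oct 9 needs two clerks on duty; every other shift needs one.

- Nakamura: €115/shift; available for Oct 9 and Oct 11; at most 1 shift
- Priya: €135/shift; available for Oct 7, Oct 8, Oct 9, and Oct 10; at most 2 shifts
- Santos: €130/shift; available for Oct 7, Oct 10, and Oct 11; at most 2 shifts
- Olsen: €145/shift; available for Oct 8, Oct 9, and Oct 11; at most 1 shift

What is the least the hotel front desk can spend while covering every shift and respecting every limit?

€790

Picking the cheapest available clerk for each shift independently would cost €760, but that ignores the shift limits.
An optimal schedule: Oct 7→Priya, Oct 8→Priya, Oct 9→Nakamura+Olsen, Oct 10→Santos, Oct 11→Santos.
Total: 135 + 135 + 115 + 145 + 130 + 130 = €790.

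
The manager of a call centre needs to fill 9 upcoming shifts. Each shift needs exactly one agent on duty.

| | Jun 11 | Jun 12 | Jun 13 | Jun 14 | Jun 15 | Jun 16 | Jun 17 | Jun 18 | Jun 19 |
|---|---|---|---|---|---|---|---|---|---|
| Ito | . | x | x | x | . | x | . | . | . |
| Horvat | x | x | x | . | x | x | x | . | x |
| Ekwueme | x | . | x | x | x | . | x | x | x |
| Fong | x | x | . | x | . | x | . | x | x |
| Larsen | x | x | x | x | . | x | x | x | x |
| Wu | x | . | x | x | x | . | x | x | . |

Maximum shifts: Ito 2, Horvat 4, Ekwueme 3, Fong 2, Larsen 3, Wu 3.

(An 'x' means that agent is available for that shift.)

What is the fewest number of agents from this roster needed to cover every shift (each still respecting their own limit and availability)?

9 slots to fill and no one can take more than 4, so at least ⌈9/4⌉ = 3 agents are needed.
Ito, Horvat, and Ekwueme alone can cover everything: Jun 11→Horvat, Jun 12→Ito, Jun 13→Ekwueme, Jun 14→Ito, Jun 15→Horvat, Jun 16→Horvat, Jun 17→Horvat, Jun 18→Ekwueme, Jun 19→Ekwueme.

3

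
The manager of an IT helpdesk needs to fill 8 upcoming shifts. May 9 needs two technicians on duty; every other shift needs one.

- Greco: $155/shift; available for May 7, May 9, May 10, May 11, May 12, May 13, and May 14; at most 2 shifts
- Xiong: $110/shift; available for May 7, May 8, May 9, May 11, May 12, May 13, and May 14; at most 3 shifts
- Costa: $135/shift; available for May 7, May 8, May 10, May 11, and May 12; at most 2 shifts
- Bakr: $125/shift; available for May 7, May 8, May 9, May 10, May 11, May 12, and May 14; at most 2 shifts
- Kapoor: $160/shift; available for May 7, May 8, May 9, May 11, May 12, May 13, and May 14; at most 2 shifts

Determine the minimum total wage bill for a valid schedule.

$1160

Picking the cheapest available technician for each shift independently would cost $1020, but that ignores the shift limits.
An optimal schedule: May 7→Costa, May 8→Xiong, May 9→Bakr+Greco, May 10→Bakr, May 11→Costa, May 12→Greco, May 13→Xiong, May 14→Xiong.
Total: 135 + 110 + 125 + 155 + 125 + 135 + 155 + 110 + 110 = $1160.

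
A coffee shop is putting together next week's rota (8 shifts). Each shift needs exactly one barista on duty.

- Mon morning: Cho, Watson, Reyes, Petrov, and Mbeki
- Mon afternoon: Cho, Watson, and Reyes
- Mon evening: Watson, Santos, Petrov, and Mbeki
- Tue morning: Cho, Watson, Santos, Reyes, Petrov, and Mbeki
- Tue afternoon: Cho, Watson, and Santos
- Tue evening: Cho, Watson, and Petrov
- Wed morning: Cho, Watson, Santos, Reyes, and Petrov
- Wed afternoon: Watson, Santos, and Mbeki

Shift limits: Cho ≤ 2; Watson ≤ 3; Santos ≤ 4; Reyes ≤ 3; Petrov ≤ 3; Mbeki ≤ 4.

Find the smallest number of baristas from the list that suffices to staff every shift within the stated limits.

3

8 slots to fill and no one can take more than 4, so at least ⌈8/4⌉ = 2 baristas are needed.
No set of 2 baristas can cover every shift (each such set leaves at least one shift with no one available or exceeds a cap).
Cho, Watson, and Santos alone can cover everything: Mon morning→Cho, Mon afternoon→Cho, Mon evening→Watson, Tue morning→Santos, Tue afternoon→Santos, Tue evening→Watson, Wed morning→Santos, Wed afternoon→Watson.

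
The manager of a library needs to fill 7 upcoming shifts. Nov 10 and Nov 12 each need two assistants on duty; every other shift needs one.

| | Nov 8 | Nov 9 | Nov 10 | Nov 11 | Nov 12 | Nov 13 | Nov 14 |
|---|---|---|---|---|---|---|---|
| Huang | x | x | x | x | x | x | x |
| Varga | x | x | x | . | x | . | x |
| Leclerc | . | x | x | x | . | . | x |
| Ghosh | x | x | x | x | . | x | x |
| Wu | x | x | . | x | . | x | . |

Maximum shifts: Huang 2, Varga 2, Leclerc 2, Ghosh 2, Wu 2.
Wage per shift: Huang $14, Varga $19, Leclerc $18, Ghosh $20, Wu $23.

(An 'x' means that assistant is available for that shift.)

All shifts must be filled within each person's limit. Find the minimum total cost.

$165

Nov 12 can only be covered by Huang and Varga, so that assignment is forced.
Picking the cheapest available assistant for each shift independently would cost $135, but that ignores the shift limits.
An optimal schedule: Nov 8→Varga, Nov 9→Wu, Nov 10→Leclerc+Ghosh, Nov 11→Leclerc, Nov 12→Huang+Varga, Nov 13→Huang, Nov 14→Ghosh.
Total: 19 + 23 + 18 + 20 + 18 + 14 + 19 + 14 + 20 = $165.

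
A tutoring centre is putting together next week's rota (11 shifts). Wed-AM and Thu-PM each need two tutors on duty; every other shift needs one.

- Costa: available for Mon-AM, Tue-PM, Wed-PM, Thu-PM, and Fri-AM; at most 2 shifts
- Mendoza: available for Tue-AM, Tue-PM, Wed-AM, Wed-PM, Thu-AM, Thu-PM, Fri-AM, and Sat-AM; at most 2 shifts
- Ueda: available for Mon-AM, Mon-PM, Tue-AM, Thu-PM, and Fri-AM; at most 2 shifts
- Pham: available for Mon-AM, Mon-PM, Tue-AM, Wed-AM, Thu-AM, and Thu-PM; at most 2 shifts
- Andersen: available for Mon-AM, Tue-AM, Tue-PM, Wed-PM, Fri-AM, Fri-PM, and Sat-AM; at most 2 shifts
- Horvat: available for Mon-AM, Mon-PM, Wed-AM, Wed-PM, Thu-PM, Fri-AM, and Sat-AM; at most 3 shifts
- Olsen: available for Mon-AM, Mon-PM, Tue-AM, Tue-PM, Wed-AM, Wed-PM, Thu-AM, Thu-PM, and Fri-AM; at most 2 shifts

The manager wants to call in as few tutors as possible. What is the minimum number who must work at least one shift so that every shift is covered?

13 slots to fill and no one can take more than 3, so at least ⌈13/3⌉ = 5 tutors are needed.
Any 5 tutors together have capacity at most 3+2+2+2+2 = 11 < 13 slots, so 5 can never suffice.
Costa, Mendoza, Ueda, Pham, Andersen, and Horvat alone can cover everything: Mon-AM→Horvat, Mon-PM→Ueda, Tue-AM→Ueda, Tue-PM→Costa, Wed-AM→Mendoza+Pham, Wed-PM→Costa, Thu-AM→Mendoza, Thu-PM→Pham+Horvat, Fri-AM→Horvat, Fri-PM→Andersen, Sat-AM→Andersen.

6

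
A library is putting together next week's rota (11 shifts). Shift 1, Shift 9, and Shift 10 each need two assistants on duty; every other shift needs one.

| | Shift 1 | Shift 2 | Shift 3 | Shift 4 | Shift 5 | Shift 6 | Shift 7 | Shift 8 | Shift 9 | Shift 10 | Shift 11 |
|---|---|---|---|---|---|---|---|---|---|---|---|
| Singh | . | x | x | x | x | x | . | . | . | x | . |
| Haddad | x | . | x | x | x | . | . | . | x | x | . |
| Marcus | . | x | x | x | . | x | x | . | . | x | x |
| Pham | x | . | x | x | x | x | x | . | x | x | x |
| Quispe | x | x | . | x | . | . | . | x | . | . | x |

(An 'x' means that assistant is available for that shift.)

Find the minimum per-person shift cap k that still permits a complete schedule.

With 5 assistants and 14 worker-slots to fill, someone must work at least ⌈14/5⌉ = 3 shifts, so k ≥ 3.
k = 3 works: Shift 1→Haddad+Pham, Shift 2→Singh, Shift 3→Haddad, Shift 4→Quispe, Shift 5→Singh, Shift 6→Singh, Shift 7→Marcus, Shift 8→Quispe, Shift 9→Haddad+Pham, Shift 10→Marcus+Pham, Shift 11→Marcus.
Loads: Singh 3, Haddad 3, Marcus 3, Pham 3, Quispe 2 — all ≤ 3.

3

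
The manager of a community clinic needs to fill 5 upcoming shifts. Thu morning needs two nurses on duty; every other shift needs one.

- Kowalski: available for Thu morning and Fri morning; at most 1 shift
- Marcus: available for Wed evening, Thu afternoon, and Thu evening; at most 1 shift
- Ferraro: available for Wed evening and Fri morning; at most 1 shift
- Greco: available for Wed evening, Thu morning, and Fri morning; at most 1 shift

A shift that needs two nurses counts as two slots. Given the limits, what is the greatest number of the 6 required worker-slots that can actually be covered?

Total capacity across all nurses is 1+1+1+1 = 4, and 6 slots are needed, so at most 4 can be filled.
An assignment achieving 4: Wed evening→Ferraro, Thu morning→Kowalski+Greco, Thu afternoon→Marcus.
Loads: Kowalski 1/1, Marcus 1/1, Ferraro 1/1, Greco 1/1.

4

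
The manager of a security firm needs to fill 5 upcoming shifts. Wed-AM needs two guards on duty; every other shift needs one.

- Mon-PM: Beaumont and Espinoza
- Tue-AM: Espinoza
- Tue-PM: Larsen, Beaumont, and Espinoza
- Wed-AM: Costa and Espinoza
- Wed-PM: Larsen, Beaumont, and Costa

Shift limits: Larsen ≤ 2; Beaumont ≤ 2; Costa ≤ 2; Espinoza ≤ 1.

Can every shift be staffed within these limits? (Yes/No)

No

Total capacity is 7 and 6 slots are needed, so capacity alone doesn't rule it out.
Shifts {Tue-AM, Wed-AM} need 3 worker-slots in total, but the guards available for any of those shifts (Costa and Espinoza) can supply at most 2 among them. So no valid schedule exists.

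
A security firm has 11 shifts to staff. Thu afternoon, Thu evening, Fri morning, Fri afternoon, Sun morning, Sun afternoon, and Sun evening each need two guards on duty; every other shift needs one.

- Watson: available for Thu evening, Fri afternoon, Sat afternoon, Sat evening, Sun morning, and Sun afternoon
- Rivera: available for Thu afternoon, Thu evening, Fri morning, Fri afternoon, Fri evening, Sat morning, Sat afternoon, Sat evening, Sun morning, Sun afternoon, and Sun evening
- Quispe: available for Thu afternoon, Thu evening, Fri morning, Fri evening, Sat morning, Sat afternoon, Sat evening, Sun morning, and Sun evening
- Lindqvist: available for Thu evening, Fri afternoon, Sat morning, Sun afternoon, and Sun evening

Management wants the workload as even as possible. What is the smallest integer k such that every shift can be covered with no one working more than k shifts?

With 4 guards and 18 worker-slots to fill, someone must work at least ⌈18/4⌉ = 5 shifts, so k ≥ 5.
k = 5 works: Thu afternoon→Rivera+Quispe, Thu evening→Quispe+Lindqvist, Fri morning→Rivera+Quispe, Fri afternoon→Watson+Rivera, Fri evening→Rivera, Sat morning→Rivera, Sat afternoon→Watson, Sat evening→Watson, Sun morning→Watson+Quispe, Sun afternoon→Watson+Lindqvist, Sun evening→Quispe+Lindqvist.
Loads: Watson 5, Rivera 5, Quispe 5, Lindqvist 3 — all ≤ 5.

5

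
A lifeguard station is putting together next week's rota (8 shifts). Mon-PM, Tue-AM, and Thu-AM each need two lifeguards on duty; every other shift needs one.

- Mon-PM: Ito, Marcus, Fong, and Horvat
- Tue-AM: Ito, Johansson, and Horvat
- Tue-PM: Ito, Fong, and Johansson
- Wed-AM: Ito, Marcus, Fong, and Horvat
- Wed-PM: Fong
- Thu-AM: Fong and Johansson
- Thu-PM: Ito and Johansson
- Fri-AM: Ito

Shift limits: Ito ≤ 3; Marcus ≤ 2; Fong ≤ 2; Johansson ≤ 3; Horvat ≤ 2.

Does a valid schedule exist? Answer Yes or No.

Wed-PM can only be covered by Fong, so that assignment is forced.
Thu-AM can only be covered by Fong and Johansson, so that assignment is forced.
Fri-AM can only be covered by Ito, so that assignment is forced.
One valid schedule: Mon-PM→Marcus+Horvat, Tue-AM→Ito+Johansson, Tue-PM→Johansson, Wed-AM→Marcus, Wed-PM→Fong, Thu-AM→Fong+Johansson, Thu-PM→Ito, Fri-AM→Ito.
Loads: Ito 3/3, Marcus 2/2, Fong 2/2, Johansson 3/3, Horvat 1/2 — all within limits.

Yes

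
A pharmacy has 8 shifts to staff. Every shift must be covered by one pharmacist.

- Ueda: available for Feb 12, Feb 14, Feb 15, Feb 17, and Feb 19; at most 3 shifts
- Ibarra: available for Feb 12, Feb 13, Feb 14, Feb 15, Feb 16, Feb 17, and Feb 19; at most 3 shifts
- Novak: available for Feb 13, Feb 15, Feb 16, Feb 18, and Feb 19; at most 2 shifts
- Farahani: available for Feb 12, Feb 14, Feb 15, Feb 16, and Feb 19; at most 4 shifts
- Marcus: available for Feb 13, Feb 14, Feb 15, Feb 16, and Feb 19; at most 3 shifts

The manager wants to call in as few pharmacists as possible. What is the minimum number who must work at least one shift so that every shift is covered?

8 slots to fill and no one can take more than 4, so at least ⌈8/4⌉ = 2 pharmacists are needed.
Any 2 pharmacists together have capacity at most 4+3 = 7 < 8 slots, so 2 can never suffice.
Ueda, Ibarra, and Novak alone can cover everything: Feb 12→Ueda, Feb 13→Ibarra, Feb 14→Ueda, Feb 15→Ibarra, Feb 16→Ibarra, Feb 17→Ueda, Feb 18→Novak, Feb 19→Novak.

3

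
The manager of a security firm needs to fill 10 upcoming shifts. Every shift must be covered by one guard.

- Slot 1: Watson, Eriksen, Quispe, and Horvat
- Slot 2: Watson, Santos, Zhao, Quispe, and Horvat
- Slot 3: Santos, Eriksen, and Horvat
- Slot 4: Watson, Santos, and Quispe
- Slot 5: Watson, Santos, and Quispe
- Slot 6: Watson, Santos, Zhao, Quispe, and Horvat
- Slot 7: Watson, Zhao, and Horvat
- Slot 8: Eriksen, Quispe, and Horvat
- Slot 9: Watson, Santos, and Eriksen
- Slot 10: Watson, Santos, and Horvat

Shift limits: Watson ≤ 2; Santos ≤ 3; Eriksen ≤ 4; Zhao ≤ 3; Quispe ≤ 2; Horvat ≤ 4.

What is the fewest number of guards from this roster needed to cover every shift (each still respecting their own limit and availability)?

10 slots to fill and no one can take more than 4, so at least ⌈10/4⌉ = 3 guards are needed.
Watson, Eriksen, and Horvat alone can cover everything: Slot 1→Eriksen, Slot 2→Horvat, Slot 3→Eriksen, Slot 4→Watson, Slot 5→Watson, Slot 6→Horvat, Slot 7→Horvat, Slot 8→Eriksen, Slot 9→Eriksen, Slot 10→Horvat.

3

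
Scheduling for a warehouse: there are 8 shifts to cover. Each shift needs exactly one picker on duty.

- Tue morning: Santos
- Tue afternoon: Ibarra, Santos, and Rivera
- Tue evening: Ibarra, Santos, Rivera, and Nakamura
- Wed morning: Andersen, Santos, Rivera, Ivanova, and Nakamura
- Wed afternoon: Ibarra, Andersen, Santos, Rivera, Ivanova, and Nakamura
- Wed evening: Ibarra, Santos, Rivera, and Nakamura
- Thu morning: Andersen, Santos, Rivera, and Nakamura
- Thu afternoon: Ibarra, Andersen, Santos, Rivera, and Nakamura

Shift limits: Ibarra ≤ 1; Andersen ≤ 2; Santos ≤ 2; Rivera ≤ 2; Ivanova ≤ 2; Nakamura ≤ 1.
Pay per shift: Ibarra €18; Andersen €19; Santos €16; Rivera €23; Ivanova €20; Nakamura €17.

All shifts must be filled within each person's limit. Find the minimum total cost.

Tue morning can only be covered by Santos, so that assignment is forced.
Picking the cheapest available picker for each shift independently would cost €128, but that ignores the shift limits.
An optimal schedule: Tue morning→Santos, Tue afternoon→Santos, Tue evening→Nakamura, Wed morning→Ivanova, Wed afternoon→Ivanova, Wed evening→Ibarra, Thu morning→Andersen, Thu afternoon→Andersen.
Total: 16 + 16 + 17 + 20 + 20 + 18 + 19 + 19 = €145.

€145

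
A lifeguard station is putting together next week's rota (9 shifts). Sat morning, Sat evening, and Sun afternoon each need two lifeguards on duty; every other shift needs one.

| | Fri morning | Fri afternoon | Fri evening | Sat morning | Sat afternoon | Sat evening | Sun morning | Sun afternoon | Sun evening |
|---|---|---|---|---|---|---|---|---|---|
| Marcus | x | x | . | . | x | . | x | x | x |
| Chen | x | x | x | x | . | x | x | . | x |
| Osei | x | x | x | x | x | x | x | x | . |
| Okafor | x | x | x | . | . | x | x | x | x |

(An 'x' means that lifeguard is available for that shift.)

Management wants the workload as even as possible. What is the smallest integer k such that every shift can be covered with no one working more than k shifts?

With 4 lifeguards and 12 worker-slots to fill, someone must work at least ⌈12/4⌉ = 3 shifts, so k ≥ 3.
k = 3 works: Fri morning→Okafor, Fri afternoon→Okafor, Fri evening→Chen, Sat morning→Chen+Osei, Sat afternoon→Marcus, Sat evening→Chen+Osei, Sun morning→Okafor, Sun afternoon→Marcus+Osei, Sun evening→Marcus.
Loads: Marcus 3, Chen 3, Osei 3, Okafor 3 — all ≤ 3.

3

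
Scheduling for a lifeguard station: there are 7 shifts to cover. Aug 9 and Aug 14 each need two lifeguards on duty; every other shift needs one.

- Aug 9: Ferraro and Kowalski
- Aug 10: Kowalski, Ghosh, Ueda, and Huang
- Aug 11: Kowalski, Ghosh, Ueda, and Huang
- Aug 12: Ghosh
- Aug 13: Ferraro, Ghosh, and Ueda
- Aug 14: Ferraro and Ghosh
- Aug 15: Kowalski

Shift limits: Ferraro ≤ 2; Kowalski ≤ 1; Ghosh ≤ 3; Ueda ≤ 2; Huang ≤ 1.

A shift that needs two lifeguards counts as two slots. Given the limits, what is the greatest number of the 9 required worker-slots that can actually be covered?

8

Total capacity across all lifeguards is 2+1+3+2+1 = 9, and 9 slots are needed, so at most 9 can be filled.
Shifts {Aug 9, Aug 15} need 3 slots but only Ferraro and Kowalski are available for them, supplying at most 2 — so at least 1 slot must go unfilled.
An assignment achieving 8: Aug 9→Ferraro, Aug 10→Ueda, Aug 11→Ueda, Aug 12→Ghosh, Aug 13→Ghosh, Aug 14→Ferraro+Ghosh, Aug 15→Kowalski.
Loads: Ferraro 2/2, Kowalski 1/1, Ghosh 3/3, Ueda 2/2, Huang 0/1.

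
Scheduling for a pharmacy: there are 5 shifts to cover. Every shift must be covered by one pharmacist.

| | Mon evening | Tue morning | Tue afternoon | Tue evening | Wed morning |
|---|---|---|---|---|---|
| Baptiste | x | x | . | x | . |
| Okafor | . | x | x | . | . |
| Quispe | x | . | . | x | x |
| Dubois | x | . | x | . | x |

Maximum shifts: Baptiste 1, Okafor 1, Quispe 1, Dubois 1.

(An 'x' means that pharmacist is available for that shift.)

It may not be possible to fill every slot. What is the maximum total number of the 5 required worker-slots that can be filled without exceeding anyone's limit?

4

Total capacity across all pharmacists is 1+1+1+1 = 4, and 5 slots are needed, so at most 4 can be filled.
An assignment achieving 4: Tue morning→Baptiste, Tue afternoon→Okafor, Tue evening→Quispe, Wed morning→Dubois.
Loads: Baptiste 1/1, Okafor 1/1, Quispe 1/1, Dubois 1/1.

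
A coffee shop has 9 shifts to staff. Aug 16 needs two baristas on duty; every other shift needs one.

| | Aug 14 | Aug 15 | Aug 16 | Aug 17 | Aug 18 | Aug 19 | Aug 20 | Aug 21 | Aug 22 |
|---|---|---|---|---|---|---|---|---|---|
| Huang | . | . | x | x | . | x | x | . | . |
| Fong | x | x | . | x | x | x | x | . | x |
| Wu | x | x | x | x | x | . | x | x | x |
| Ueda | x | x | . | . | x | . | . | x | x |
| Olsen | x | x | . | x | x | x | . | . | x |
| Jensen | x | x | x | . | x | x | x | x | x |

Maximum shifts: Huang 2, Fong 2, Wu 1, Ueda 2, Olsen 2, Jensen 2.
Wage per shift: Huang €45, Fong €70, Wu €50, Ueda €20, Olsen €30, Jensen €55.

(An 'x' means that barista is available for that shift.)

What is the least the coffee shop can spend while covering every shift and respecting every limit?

Picking the cheapest available barista for each shift independently would cost €300, but that ignores the shift limits.
An optimal schedule: Aug 14→Ueda, Aug 15→Jensen, Aug 16→Huang+Wu, Aug 17→Olsen, Aug 18→Jensen, Aug 19→Olsen, Aug 20→Huang, Aug 21→Ueda, Aug 22→Fong.
Total: 20 + 55 + 45 + 50 + 30 + 55 + 30 + 45 + 20 + 70 = €420.

€420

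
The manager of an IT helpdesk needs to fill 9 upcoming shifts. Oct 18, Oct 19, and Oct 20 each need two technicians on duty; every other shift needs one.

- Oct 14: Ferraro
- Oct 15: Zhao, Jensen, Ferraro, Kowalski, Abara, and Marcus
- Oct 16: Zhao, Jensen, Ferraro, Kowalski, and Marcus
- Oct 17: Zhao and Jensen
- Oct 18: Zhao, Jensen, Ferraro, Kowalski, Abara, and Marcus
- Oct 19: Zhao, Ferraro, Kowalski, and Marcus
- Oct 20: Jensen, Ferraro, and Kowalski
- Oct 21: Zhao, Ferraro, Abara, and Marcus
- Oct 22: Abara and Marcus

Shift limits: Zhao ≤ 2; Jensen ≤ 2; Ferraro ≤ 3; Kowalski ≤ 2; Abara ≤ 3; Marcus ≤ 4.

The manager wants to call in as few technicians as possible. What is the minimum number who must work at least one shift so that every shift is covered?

12 slots to fill and no one can take more than 4, so at least ⌈12/4⌉ = 3 technicians are needed.
Any 3 technicians together have capacity at most 4+3+3 = 10 < 12 slots, so 3 can never suffice.
Jensen, Ferraro, Abara, and Marcus alone can cover everything: Oct 14→Ferraro, Oct 15→Marcus, Oct 16→Marcus, Oct 17→Jensen, Oct 18→Abara+Marcus, Oct 19→Ferraro+Marcus, Oct 20→Jensen+Ferraro, Oct 21→Abara, Oct 22→Abara.

4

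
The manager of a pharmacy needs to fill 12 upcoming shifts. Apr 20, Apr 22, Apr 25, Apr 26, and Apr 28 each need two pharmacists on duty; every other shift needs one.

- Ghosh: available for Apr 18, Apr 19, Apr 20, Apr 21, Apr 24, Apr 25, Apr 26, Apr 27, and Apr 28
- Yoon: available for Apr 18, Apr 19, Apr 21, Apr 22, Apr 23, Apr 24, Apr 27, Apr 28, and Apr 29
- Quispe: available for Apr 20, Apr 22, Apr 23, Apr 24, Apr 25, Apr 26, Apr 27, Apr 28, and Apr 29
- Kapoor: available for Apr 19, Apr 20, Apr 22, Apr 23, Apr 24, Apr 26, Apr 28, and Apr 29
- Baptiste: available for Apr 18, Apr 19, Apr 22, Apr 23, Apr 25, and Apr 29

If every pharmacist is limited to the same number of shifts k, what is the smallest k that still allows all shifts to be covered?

4

With 5 pharmacists and 17 worker-slots to fill, someone must work at least ⌈17/5⌉ = 4 shifts, so k ≥ 4.
k = 4 works: Apr 18→Ghosh, Apr 19→Yoon, Apr 20→Ghosh+Quispe, Apr 21→Ghosh, Apr 22→Kapoor+Baptiste, Apr 23→Yoon, Apr 24→Yoon, Apr 25→Ghosh+Quispe, Apr 26→Quispe+Kapoor, Apr 27→Yoon, Apr 28→Quispe+Kapoor, Apr 29→Kapoor.
Loads: Ghosh 4, Yoon 4, Quispe 4, Kapoor 4, Baptiste 1 — all ≤ 4.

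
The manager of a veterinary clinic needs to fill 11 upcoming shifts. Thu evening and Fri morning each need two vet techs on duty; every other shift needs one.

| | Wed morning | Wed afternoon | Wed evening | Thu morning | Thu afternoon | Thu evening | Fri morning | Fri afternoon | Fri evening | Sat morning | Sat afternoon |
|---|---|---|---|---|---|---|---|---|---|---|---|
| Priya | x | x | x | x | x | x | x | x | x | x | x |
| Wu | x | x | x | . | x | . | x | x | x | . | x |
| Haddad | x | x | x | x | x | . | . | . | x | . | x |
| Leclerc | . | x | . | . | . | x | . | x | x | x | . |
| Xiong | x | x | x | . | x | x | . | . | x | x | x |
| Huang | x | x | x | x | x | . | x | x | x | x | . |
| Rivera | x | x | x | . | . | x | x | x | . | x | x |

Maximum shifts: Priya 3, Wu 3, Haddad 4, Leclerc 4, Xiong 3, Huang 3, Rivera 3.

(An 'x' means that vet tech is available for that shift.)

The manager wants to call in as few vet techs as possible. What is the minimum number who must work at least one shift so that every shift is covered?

4

13 slots to fill and no one can take more than 4, so at least ⌈13/4⌉ = 4 vet techs are needed.
Priya, Wu, Haddad, and Leclerc alone can cover everything: Wed morning→Wu, Wed afternoon→Haddad, Wed evening→Wu, Thu morning→Priya, Thu afternoon→Haddad, Thu evening→Priya+Leclerc, Fri morning→Priya+Wu, Fri afternoon→Leclerc, Fri evening→Haddad, Sat morning→Leclerc, Sat afternoon→Haddad.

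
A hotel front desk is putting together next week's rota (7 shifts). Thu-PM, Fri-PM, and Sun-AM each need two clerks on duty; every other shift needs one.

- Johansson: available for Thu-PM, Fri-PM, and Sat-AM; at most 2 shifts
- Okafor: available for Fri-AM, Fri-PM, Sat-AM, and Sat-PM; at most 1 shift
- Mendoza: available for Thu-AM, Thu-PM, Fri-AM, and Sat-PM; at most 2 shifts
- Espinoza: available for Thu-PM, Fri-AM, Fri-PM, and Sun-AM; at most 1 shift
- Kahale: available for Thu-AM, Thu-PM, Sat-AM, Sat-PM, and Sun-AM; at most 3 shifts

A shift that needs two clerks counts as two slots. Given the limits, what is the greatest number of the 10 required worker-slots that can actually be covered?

9

Total capacity across all clerks is 2+1+2+1+3 = 9, and 10 slots are needed, so at most 9 can be filled.
An assignment achieving 9: Thu-AM→Mendoza, Thu-PM→Mendoza+Kahale, Fri-AM→Okafor, Fri-PM→Johansson, Sat-AM→Johansson, Sat-PM→Kahale, Sun-AM→Espinoza+Kahale.
Loads: Johansson 2/2, Okafor 1/1, Mendoza 2/2, Espinoza 1/1, Kahale 3/3.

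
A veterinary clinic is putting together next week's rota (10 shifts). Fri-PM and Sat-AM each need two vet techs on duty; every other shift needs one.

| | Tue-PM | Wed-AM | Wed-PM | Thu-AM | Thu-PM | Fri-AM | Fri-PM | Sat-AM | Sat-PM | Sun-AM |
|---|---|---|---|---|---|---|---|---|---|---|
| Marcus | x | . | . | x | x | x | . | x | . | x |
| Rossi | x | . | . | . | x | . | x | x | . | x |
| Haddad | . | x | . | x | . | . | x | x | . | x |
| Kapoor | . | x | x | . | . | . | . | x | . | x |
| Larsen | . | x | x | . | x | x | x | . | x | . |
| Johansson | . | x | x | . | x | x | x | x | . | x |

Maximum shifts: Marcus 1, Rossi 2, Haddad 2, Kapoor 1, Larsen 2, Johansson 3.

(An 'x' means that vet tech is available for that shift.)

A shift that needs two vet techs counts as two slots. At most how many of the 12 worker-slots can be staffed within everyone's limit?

Total capacity across all vet techs is 1+2+2+1+2+3 = 11, and 12 slots are needed, so at most 11 can be filled.
An assignment achieving 11: Tue-PM→Marcus, Wed-AM→Haddad, Wed-PM→Kapoor, Thu-AM→Haddad, Thu-PM→Rossi, Fri-AM→Larsen, Fri-PM→Rossi+Johansson, Sat-AM→Johansson, Sat-PM→Larsen, Sun-AM→Johansson.
Loads: Marcus 1/1, Rossi 2/2, Haddad 2/2, Kapoor 1/1, Larsen 2/2, Johansson 3/3.

11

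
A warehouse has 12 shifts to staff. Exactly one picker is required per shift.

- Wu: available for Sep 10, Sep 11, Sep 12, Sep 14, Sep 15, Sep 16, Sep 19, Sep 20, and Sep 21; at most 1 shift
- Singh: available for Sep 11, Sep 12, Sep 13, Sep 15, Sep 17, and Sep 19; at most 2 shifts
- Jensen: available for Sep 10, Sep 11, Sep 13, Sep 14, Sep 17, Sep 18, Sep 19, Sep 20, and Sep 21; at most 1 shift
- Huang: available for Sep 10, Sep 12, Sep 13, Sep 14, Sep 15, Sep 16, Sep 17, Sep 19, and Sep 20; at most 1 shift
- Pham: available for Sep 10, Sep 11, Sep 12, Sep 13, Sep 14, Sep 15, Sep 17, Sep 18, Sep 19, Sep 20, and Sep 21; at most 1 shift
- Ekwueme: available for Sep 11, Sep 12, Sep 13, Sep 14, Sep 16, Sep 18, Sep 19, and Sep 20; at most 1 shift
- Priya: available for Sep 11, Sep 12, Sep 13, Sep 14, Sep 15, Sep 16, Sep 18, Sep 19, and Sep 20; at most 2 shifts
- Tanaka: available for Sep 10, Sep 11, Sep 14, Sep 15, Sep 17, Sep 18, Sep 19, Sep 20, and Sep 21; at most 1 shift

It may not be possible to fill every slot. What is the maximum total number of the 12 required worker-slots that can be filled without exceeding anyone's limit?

Total capacity across all pickers is 1+2+1+1+1+1+2+1 = 10, and 12 slots are needed, so at most 10 can be filled.
An assignment achieving 10: Sep 10→Huang, Sep 11→Priya, Sep 12→Singh, Sep 13→Ekwueme, Sep 14→Tanaka, Sep 15→Priya, Sep 16→Wu, Sep 17→Singh, Sep 18→Pham, Sep 21→Jensen.
Loads: Wu 1/1, Singh 2/2, Jensen 1/1, Huang 1/1, Pham 1/1, Ekwueme 1/1, Priya 2/2, Tanaka 1/1.

10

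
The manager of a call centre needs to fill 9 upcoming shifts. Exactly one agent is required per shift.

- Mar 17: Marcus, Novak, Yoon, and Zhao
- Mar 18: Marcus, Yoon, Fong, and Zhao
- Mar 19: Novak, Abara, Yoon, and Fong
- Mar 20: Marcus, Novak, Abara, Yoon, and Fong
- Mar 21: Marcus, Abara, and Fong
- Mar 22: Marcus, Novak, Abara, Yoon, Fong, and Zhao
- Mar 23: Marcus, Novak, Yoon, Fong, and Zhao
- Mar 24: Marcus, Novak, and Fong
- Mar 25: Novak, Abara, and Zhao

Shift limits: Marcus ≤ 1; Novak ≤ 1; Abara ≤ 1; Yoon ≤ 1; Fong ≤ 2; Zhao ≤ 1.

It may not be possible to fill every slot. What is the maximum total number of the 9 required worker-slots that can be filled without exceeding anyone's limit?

7

Total capacity across all agents is 1+1+1+1+2+1 = 7, and 9 slots are needed, so at most 7 can be filled.
An assignment achieving 7: Mar 17→Yoon, Mar 18→Fong, Mar 19→Fong, Mar 21→Marcus, Mar 23→Zhao, Mar 24→Novak, Mar 25→Abara.
Loads: Marcus 1/1, Novak 1/1, Abara 1/1, Yoon 1/1, Fong 2/2, Zhao 1/1.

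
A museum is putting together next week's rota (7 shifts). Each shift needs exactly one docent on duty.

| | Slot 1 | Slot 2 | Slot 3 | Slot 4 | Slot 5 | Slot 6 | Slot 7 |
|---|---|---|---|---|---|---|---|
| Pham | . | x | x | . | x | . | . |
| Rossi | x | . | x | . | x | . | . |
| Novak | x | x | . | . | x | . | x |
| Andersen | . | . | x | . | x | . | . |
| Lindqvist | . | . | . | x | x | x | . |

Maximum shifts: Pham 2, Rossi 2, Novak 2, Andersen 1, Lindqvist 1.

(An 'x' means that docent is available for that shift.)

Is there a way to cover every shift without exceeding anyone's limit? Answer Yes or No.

Total capacity is 8 and 7 slots are needed, so capacity alone doesn't rule it out.
Shifts {Slot 4, Slot 6} need 2 worker-slots in total, but the docents available for any of those shifts (Lindqvist) can supply at most 1 among them. So no valid schedule exists.

No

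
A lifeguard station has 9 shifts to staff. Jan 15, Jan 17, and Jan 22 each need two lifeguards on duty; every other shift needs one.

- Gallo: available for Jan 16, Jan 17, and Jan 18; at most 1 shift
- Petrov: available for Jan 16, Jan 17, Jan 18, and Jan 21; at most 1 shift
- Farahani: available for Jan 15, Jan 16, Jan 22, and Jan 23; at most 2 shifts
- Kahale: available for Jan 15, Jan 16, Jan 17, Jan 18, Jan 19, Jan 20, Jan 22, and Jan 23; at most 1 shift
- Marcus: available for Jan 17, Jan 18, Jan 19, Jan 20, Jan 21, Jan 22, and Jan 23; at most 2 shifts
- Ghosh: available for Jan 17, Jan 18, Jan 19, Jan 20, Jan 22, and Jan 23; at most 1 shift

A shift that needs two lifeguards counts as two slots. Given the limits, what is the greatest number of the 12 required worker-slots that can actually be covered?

Total capacity across all lifeguards is 1+1+2+1+2+1 = 8, and 12 slots are needed, so at most 8 can be filled.
An assignment achieving 8: Jan 15→Farahani+Kahale, Jan 16→Gallo, Jan 19→Marcus, Jan 20→Marcus, Jan 21→Petrov, Jan 22→Farahani+Ghosh.
Loads: Gallo 1/1, Petrov 1/1, Farahani 2/2, Kahale 1/1, Marcus 2/2, Ghosh 1/1.

8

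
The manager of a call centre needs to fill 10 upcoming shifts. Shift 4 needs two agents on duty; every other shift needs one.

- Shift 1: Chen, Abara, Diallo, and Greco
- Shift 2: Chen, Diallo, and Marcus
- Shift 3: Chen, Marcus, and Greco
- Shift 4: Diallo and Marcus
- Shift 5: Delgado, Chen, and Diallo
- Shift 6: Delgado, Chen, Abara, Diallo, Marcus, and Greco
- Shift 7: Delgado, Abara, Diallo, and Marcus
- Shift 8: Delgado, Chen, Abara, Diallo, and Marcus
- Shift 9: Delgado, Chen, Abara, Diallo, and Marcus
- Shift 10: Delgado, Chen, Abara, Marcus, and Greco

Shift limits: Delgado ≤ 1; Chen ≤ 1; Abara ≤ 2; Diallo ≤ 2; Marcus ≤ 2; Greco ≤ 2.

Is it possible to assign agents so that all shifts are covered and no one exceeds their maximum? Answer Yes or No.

No

Total capacity is 1+1+2+2+2+2 = 10 but 11 worker-slots are needed — infeasible.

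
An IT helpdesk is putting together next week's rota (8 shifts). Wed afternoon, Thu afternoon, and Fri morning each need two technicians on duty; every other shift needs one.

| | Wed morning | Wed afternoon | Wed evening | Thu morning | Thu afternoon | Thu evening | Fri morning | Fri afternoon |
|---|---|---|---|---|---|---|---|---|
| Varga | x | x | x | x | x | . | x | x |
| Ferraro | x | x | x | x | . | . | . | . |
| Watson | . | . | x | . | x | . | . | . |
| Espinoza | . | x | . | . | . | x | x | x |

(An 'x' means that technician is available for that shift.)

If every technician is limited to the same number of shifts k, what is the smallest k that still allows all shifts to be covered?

With 4 technicians and 11 worker-slots to fill, someone must work at least ⌈11/4⌉ = 3 shifts, so k ≥ 3.
k = 3 works: Wed morning→Ferraro, Wed afternoon→Ferraro+Espinoza, Wed evening→Watson, Thu morning→Ferraro, Thu afternoon→Varga+Watson, Thu evening→Espinoza, Fri morning→Varga+Espinoza, Fri afternoon→Varga.
Loads: Varga 3, Ferraro 3, Watson 2, Espinoza 3 — all ≤ 3.

3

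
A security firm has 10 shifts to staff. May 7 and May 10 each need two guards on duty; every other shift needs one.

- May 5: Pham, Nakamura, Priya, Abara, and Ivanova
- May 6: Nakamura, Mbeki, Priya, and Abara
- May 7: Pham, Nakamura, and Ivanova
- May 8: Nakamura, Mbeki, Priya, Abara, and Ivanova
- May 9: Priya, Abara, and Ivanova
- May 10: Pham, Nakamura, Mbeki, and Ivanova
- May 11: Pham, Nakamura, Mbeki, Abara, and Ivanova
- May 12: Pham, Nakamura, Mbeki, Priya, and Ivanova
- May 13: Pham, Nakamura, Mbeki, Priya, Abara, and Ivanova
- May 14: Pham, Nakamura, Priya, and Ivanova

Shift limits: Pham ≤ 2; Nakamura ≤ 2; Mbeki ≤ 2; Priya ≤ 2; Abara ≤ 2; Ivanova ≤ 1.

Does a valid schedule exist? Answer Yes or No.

Total capacity is 2+2+2+2+2+1 = 11 but 12 worker-slots are needed — infeasible.

No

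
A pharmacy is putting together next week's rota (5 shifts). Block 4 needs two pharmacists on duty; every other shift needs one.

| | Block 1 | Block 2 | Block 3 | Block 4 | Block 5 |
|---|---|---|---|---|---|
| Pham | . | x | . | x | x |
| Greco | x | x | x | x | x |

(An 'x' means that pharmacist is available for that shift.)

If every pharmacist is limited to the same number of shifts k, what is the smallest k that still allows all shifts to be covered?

3

With 2 pharmacists and 6 worker-slots to fill, someone must work at least ⌈6/2⌉ = 3 shifts, so k ≥ 3.
k = 3 works: Block 1→Greco, Block 2→Pham, Block 3→Greco, Block 4→Pham+Greco, Block 5→Pham.
Loads: Pham 3, Greco 3 — all ≤ 3.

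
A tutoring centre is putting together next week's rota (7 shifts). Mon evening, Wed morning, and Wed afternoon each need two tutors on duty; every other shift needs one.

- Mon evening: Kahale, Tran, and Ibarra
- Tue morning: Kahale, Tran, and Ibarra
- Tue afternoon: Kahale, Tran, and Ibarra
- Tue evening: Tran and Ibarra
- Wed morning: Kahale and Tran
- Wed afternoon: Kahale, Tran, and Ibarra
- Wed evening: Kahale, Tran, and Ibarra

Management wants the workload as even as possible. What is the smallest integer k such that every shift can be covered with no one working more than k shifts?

4

With 3 tutors and 10 worker-slots to fill, someone must work at least ⌈10/3⌉ = 4 shifts, so k ≥ 4.
k = 4 works: Mon evening→Kahale+Tran, Tue morning→Kahale, Tue afternoon→Kahale, Tue evening→Tran, Wed morning→Kahale+Tran, Wed afternoon→Tran+Ibarra, Wed evening→Ibarra.
Loads: Kahale 4, Tran 4, Ibarra 2 — all ≤ 4.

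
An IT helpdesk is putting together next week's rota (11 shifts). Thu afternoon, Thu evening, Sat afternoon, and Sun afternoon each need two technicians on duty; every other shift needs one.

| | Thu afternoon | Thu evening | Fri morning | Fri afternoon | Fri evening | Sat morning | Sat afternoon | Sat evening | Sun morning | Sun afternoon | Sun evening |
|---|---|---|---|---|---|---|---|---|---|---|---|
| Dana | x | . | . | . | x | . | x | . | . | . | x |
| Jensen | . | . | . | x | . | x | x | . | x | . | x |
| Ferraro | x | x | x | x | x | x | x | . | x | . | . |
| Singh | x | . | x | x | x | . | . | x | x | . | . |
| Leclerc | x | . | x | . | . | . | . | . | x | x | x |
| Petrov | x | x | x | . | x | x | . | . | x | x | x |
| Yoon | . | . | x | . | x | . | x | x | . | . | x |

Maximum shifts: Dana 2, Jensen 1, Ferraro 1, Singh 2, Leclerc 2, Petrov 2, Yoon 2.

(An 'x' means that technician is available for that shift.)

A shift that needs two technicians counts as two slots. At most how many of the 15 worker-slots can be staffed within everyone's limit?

12

Total capacity across all technicians is 2+1+1+2+2+2+2 = 12, and 15 slots are needed, so at most 12 can be filled.
An assignment achieving 12: Thu afternoon→Dana+Singh, Thu evening→Ferraro+Petrov, Fri morning→Leclerc, Fri afternoon→Jensen, Fri evening→Yoon, Sat afternoon→Dana+Yoon, Sat evening→Singh, Sun afternoon→Leclerc+Petrov.
Loads: Dana 2/2, Jensen 1/1, Ferraro 1/1, Singh 2/2, Leclerc 2/2, Petrov 2/2, Yoon 2/2.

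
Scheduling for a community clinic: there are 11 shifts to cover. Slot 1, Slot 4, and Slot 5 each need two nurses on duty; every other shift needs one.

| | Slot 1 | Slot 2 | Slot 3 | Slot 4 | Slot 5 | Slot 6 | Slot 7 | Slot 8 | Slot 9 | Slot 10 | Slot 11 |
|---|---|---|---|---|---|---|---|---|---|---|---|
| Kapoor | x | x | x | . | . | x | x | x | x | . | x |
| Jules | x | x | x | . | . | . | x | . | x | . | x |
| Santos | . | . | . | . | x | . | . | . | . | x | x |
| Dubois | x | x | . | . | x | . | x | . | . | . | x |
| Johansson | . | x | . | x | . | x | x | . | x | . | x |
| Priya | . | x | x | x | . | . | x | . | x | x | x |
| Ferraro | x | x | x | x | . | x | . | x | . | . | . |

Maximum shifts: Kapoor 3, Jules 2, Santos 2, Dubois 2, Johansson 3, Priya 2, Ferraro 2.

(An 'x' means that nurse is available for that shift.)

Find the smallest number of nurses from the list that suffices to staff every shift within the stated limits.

6

14 slots to fill and no one can take more than 3, so at least ⌈14/3⌉ = 5 nurses are needed.
Any 5 nurses together have capacity at most 3+3+2+2+2 = 12 < 14 slots, so 5 can never suffice.
Kapoor, Jules, Santos, Dubois, Johansson, and Priya alone can cover everything: Slot 1→Kapoor+Jules, Slot 2→Dubois, Slot 3→Jules, Slot 4→Johansson+Priya, Slot 5→Santos+Dubois, Slot 6→Kapoor, Slot 7→Johansson, Slot 8→Kapoor, Slot 9→Johansson, Slot 10→Santos, Slot 11→Priya.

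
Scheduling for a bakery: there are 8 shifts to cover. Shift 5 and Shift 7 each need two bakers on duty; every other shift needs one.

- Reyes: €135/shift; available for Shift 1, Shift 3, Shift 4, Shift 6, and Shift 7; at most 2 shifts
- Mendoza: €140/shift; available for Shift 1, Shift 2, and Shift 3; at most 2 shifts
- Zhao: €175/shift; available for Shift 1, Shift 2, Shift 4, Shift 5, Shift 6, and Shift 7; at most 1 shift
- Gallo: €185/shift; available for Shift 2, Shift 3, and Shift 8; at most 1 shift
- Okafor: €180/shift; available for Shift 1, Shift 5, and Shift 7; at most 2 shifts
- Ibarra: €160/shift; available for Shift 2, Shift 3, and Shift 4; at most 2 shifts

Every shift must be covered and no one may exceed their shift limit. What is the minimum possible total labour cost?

Shift 5 can only be covered by Zhao and Okafor, so that assignment is forced.
Shift 8 can only be covered by Gallo, so that assignment is forced.
Picking the cheapest available baker for each shift independently would cost €1530, but that ignores the shift limits.
An optimal schedule: Shift 1→Mendoza, Shift 2→Mendoza, Shift 3→Ibarra, Shift 4→Ibarra, Shift 5→Zhao+Okafor, Shift 6→Reyes, Shift 7→Reyes+Okafor, Shift 8→Gallo.
Total: 140 + 140 + 160 + 160 + 175 + 180 + 135 + 135 + 180 + 185 = €1590.

€1590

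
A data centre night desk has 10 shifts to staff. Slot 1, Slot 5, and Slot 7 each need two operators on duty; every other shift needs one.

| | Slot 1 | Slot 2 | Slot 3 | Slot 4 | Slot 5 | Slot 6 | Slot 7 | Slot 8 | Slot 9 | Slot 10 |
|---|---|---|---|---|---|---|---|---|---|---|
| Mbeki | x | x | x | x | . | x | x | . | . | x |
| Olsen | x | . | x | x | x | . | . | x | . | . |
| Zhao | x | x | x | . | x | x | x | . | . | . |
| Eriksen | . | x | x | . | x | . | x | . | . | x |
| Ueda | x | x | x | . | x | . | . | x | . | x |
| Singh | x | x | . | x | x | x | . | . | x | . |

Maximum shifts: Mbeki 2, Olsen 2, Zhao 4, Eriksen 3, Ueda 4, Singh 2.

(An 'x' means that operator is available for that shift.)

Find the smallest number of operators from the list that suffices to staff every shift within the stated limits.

13 slots to fill and no one can take more than 4, so at least ⌈13/4⌉ = 4 operators are needed.
Zhao, Eriksen, Ueda, and Singh alone can cover everything: Slot 1→Zhao+Ueda, Slot 2→Ueda, Slot 3→Zhao, Slot 4→Singh, Slot 5→Eriksen+Ueda, Slot 6→Zhao, Slot 7→Zhao+Eriksen, Slot 8→Ueda, Slot 9→Singh, Slot 10→Eriksen.

4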